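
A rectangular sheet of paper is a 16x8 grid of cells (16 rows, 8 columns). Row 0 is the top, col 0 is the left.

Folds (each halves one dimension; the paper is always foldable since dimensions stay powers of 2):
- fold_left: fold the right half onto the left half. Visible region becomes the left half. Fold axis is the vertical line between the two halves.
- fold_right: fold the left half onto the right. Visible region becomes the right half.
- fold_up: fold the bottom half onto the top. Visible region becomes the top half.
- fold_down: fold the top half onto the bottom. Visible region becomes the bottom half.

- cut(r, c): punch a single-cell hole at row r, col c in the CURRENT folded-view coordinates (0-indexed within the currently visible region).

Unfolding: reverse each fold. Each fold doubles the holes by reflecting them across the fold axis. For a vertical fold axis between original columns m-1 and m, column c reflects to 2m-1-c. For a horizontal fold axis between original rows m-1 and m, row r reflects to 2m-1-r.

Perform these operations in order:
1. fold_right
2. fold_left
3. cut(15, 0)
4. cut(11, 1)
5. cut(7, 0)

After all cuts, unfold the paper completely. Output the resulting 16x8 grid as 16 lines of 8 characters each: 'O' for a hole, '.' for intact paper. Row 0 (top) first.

Answer: ........
........
........
........
........
........
........
O..OO..O
........
........
........
.OO..OO.
........
........
........
O..OO..O

Derivation:
Op 1 fold_right: fold axis v@4; visible region now rows[0,16) x cols[4,8) = 16x4
Op 2 fold_left: fold axis v@6; visible region now rows[0,16) x cols[4,6) = 16x2
Op 3 cut(15, 0): punch at orig (15,4); cuts so far [(15, 4)]; region rows[0,16) x cols[4,6) = 16x2
Op 4 cut(11, 1): punch at orig (11,5); cuts so far [(11, 5), (15, 4)]; region rows[0,16) x cols[4,6) = 16x2
Op 5 cut(7, 0): punch at orig (7,4); cuts so far [(7, 4), (11, 5), (15, 4)]; region rows[0,16) x cols[4,6) = 16x2
Unfold 1 (reflect across v@6): 6 holes -> [(7, 4), (7, 7), (11, 5), (11, 6), (15, 4), (15, 7)]
Unfold 2 (reflect across v@4): 12 holes -> [(7, 0), (7, 3), (7, 4), (7, 7), (11, 1), (11, 2), (11, 5), (11, 6), (15, 0), (15, 3), (15, 4), (15, 7)]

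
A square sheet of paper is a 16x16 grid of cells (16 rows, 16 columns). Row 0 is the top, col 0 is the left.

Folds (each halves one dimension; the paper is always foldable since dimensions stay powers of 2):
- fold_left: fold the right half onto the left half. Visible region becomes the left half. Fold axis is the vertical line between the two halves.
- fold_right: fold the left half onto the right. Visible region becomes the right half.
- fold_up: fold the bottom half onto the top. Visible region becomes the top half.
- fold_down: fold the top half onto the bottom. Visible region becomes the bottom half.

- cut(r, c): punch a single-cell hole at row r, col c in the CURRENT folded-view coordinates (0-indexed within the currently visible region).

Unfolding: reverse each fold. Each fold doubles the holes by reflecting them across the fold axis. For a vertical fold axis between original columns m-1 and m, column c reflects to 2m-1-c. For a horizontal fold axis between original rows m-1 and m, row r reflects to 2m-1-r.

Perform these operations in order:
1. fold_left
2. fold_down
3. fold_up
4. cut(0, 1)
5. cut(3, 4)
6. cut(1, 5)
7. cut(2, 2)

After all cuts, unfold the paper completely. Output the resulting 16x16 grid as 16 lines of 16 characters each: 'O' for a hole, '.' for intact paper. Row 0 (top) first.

Op 1 fold_left: fold axis v@8; visible region now rows[0,16) x cols[0,8) = 16x8
Op 2 fold_down: fold axis h@8; visible region now rows[8,16) x cols[0,8) = 8x8
Op 3 fold_up: fold axis h@12; visible region now rows[8,12) x cols[0,8) = 4x8
Op 4 cut(0, 1): punch at orig (8,1); cuts so far [(8, 1)]; region rows[8,12) x cols[0,8) = 4x8
Op 5 cut(3, 4): punch at orig (11,4); cuts so far [(8, 1), (11, 4)]; region rows[8,12) x cols[0,8) = 4x8
Op 6 cut(1, 5): punch at orig (9,5); cuts so far [(8, 1), (9, 5), (11, 4)]; region rows[8,12) x cols[0,8) = 4x8
Op 7 cut(2, 2): punch at orig (10,2); cuts so far [(8, 1), (9, 5), (10, 2), (11, 4)]; region rows[8,12) x cols[0,8) = 4x8
Unfold 1 (reflect across h@12): 8 holes -> [(8, 1), (9, 5), (10, 2), (11, 4), (12, 4), (13, 2), (14, 5), (15, 1)]
Unfold 2 (reflect across h@8): 16 holes -> [(0, 1), (1, 5), (2, 2), (3, 4), (4, 4), (5, 2), (6, 5), (7, 1), (8, 1), (9, 5), (10, 2), (11, 4), (12, 4), (13, 2), (14, 5), (15, 1)]
Unfold 3 (reflect across v@8): 32 holes -> [(0, 1), (0, 14), (1, 5), (1, 10), (2, 2), (2, 13), (3, 4), (3, 11), (4, 4), (4, 11), (5, 2), (5, 13), (6, 5), (6, 10), (7, 1), (7, 14), (8, 1), (8, 14), (9, 5), (9, 10), (10, 2), (10, 13), (11, 4), (11, 11), (12, 4), (12, 11), (13, 2), (13, 13), (14, 5), (14, 10), (15, 1), (15, 14)]

Answer: .O............O.
.....O....O.....
..O..........O..
....O......O....
....O......O....
..O..........O..
.....O....O.....
.O............O.
.O............O.
.....O....O.....
..O..........O..
....O......O....
....O......O....
..O..........O..
.....O....O.....
.O............O.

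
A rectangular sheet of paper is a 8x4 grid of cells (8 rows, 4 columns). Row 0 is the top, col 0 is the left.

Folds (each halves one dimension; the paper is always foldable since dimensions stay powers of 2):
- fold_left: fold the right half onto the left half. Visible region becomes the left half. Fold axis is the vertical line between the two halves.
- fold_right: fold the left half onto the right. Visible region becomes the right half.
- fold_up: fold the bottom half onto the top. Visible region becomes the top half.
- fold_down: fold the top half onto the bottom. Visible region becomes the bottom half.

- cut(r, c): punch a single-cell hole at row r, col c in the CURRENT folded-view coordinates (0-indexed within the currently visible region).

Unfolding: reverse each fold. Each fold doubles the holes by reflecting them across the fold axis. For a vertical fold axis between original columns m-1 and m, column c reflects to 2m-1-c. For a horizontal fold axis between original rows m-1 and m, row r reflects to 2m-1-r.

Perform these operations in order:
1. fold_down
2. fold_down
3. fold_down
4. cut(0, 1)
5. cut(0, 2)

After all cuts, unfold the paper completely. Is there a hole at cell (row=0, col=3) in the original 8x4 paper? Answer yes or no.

Op 1 fold_down: fold axis h@4; visible region now rows[4,8) x cols[0,4) = 4x4
Op 2 fold_down: fold axis h@6; visible region now rows[6,8) x cols[0,4) = 2x4
Op 3 fold_down: fold axis h@7; visible region now rows[7,8) x cols[0,4) = 1x4
Op 4 cut(0, 1): punch at orig (7,1); cuts so far [(7, 1)]; region rows[7,8) x cols[0,4) = 1x4
Op 5 cut(0, 2): punch at orig (7,2); cuts so far [(7, 1), (7, 2)]; region rows[7,8) x cols[0,4) = 1x4
Unfold 1 (reflect across h@7): 4 holes -> [(6, 1), (6, 2), (7, 1), (7, 2)]
Unfold 2 (reflect across h@6): 8 holes -> [(4, 1), (4, 2), (5, 1), (5, 2), (6, 1), (6, 2), (7, 1), (7, 2)]
Unfold 3 (reflect across h@4): 16 holes -> [(0, 1), (0, 2), (1, 1), (1, 2), (2, 1), (2, 2), (3, 1), (3, 2), (4, 1), (4, 2), (5, 1), (5, 2), (6, 1), (6, 2), (7, 1), (7, 2)]
Holes: [(0, 1), (0, 2), (1, 1), (1, 2), (2, 1), (2, 2), (3, 1), (3, 2), (4, 1), (4, 2), (5, 1), (5, 2), (6, 1), (6, 2), (7, 1), (7, 2)]

Answer: no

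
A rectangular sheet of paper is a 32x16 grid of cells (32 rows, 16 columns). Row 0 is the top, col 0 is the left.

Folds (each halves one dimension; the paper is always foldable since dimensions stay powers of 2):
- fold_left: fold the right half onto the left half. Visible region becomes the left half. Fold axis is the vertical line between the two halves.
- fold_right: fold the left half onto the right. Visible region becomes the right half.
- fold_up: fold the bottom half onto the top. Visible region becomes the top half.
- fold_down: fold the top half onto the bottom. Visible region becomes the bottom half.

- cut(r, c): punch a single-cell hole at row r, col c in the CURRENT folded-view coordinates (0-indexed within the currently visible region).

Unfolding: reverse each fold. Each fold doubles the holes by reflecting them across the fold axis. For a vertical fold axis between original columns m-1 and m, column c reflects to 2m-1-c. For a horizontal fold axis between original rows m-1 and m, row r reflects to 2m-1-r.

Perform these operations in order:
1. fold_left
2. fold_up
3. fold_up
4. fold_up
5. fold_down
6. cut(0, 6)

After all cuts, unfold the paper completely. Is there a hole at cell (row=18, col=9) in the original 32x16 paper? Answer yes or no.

Answer: yes

Derivation:
Op 1 fold_left: fold axis v@8; visible region now rows[0,32) x cols[0,8) = 32x8
Op 2 fold_up: fold axis h@16; visible region now rows[0,16) x cols[0,8) = 16x8
Op 3 fold_up: fold axis h@8; visible region now rows[0,8) x cols[0,8) = 8x8
Op 4 fold_up: fold axis h@4; visible region now rows[0,4) x cols[0,8) = 4x8
Op 5 fold_down: fold axis h@2; visible region now rows[2,4) x cols[0,8) = 2x8
Op 6 cut(0, 6): punch at orig (2,6); cuts so far [(2, 6)]; region rows[2,4) x cols[0,8) = 2x8
Unfold 1 (reflect across h@2): 2 holes -> [(1, 6), (2, 6)]
Unfold 2 (reflect across h@4): 4 holes -> [(1, 6), (2, 6), (5, 6), (6, 6)]
Unfold 3 (reflect across h@8): 8 holes -> [(1, 6), (2, 6), (5, 6), (6, 6), (9, 6), (10, 6), (13, 6), (14, 6)]
Unfold 4 (reflect across h@16): 16 holes -> [(1, 6), (2, 6), (5, 6), (6, 6), (9, 6), (10, 6), (13, 6), (14, 6), (17, 6), (18, 6), (21, 6), (22, 6), (25, 6), (26, 6), (29, 6), (30, 6)]
Unfold 5 (reflect across v@8): 32 holes -> [(1, 6), (1, 9), (2, 6), (2, 9), (5, 6), (5, 9), (6, 6), (6, 9), (9, 6), (9, 9), (10, 6), (10, 9), (13, 6), (13, 9), (14, 6), (14, 9), (17, 6), (17, 9), (18, 6), (18, 9), (21, 6), (21, 9), (22, 6), (22, 9), (25, 6), (25, 9), (26, 6), (26, 9), (29, 6), (29, 9), (30, 6), (30, 9)]
Holes: [(1, 6), (1, 9), (2, 6), (2, 9), (5, 6), (5, 9), (6, 6), (6, 9), (9, 6), (9, 9), (10, 6), (10, 9), (13, 6), (13, 9), (14, 6), (14, 9), (17, 6), (17, 9), (18, 6), (18, 9), (21, 6), (21, 9), (22, 6), (22, 9), (25, 6), (25, 9), (26, 6), (26, 9), (29, 6), (29, 9), (30, 6), (30, 9)]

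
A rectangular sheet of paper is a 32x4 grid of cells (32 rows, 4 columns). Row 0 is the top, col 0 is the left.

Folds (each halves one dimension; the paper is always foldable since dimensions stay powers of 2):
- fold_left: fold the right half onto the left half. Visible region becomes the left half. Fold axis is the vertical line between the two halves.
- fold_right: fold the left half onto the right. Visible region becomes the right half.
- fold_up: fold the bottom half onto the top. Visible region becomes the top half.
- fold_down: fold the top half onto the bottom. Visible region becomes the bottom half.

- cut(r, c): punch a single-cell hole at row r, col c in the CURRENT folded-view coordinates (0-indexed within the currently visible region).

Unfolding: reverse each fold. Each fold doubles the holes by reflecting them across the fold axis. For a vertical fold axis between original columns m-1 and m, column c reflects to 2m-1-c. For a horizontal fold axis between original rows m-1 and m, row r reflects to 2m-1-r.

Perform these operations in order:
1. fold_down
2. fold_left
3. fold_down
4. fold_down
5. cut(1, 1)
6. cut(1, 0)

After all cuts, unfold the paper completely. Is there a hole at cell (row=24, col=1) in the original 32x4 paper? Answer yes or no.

Answer: no

Derivation:
Op 1 fold_down: fold axis h@16; visible region now rows[16,32) x cols[0,4) = 16x4
Op 2 fold_left: fold axis v@2; visible region now rows[16,32) x cols[0,2) = 16x2
Op 3 fold_down: fold axis h@24; visible region now rows[24,32) x cols[0,2) = 8x2
Op 4 fold_down: fold axis h@28; visible region now rows[28,32) x cols[0,2) = 4x2
Op 5 cut(1, 1): punch at orig (29,1); cuts so far [(29, 1)]; region rows[28,32) x cols[0,2) = 4x2
Op 6 cut(1, 0): punch at orig (29,0); cuts so far [(29, 0), (29, 1)]; region rows[28,32) x cols[0,2) = 4x2
Unfold 1 (reflect across h@28): 4 holes -> [(26, 0), (26, 1), (29, 0), (29, 1)]
Unfold 2 (reflect across h@24): 8 holes -> [(18, 0), (18, 1), (21, 0), (21, 1), (26, 0), (26, 1), (29, 0), (29, 1)]
Unfold 3 (reflect across v@2): 16 holes -> [(18, 0), (18, 1), (18, 2), (18, 3), (21, 0), (21, 1), (21, 2), (21, 3), (26, 0), (26, 1), (26, 2), (26, 3), (29, 0), (29, 1), (29, 2), (29, 3)]
Unfold 4 (reflect across h@16): 32 holes -> [(2, 0), (2, 1), (2, 2), (2, 3), (5, 0), (5, 1), (5, 2), (5, 3), (10, 0), (10, 1), (10, 2), (10, 3), (13, 0), (13, 1), (13, 2), (13, 3), (18, 0), (18, 1), (18, 2), (18, 3), (21, 0), (21, 1), (21, 2), (21, 3), (26, 0), (26, 1), (26, 2), (26, 3), (29, 0), (29, 1), (29, 2), (29, 3)]
Holes: [(2, 0), (2, 1), (2, 2), (2, 3), (5, 0), (5, 1), (5, 2), (5, 3), (10, 0), (10, 1), (10, 2), (10, 3), (13, 0), (13, 1), (13, 2), (13, 3), (18, 0), (18, 1), (18, 2), (18, 3), (21, 0), (21, 1), (21, 2), (21, 3), (26, 0), (26, 1), (26, 2), (26, 3), (29, 0), (29, 1), (29, 2), (29, 3)]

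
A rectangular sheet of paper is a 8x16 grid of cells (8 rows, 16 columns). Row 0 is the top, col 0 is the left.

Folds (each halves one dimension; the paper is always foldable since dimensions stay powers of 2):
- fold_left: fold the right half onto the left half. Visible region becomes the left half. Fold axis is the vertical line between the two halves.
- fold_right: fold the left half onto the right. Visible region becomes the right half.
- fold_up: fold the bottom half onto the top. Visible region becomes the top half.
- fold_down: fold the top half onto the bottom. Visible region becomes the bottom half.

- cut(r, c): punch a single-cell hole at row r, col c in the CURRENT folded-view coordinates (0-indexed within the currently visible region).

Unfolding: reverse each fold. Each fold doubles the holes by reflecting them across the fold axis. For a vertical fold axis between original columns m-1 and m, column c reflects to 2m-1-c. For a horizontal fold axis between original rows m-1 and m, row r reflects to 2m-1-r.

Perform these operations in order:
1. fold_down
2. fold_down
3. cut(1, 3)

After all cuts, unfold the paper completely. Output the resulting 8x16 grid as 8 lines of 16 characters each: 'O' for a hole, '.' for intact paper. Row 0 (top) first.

Op 1 fold_down: fold axis h@4; visible region now rows[4,8) x cols[0,16) = 4x16
Op 2 fold_down: fold axis h@6; visible region now rows[6,8) x cols[0,16) = 2x16
Op 3 cut(1, 3): punch at orig (7,3); cuts so far [(7, 3)]; region rows[6,8) x cols[0,16) = 2x16
Unfold 1 (reflect across h@6): 2 holes -> [(4, 3), (7, 3)]
Unfold 2 (reflect across h@4): 4 holes -> [(0, 3), (3, 3), (4, 3), (7, 3)]

Answer: ...O............
................
................
...O............
...O............
................
................
...O............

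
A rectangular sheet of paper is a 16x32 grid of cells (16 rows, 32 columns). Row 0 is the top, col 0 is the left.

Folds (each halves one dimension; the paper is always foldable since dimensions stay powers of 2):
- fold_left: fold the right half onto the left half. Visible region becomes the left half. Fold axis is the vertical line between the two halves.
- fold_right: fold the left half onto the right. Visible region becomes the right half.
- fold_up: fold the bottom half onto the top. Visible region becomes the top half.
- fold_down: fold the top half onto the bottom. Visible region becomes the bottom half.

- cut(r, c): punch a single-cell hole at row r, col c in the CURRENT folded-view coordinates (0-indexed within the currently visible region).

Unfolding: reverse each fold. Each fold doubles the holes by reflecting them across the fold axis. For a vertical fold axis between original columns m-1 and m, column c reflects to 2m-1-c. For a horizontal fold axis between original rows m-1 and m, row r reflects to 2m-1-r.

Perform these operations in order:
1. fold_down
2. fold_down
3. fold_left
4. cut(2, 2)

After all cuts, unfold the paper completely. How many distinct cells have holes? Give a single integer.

Op 1 fold_down: fold axis h@8; visible region now rows[8,16) x cols[0,32) = 8x32
Op 2 fold_down: fold axis h@12; visible region now rows[12,16) x cols[0,32) = 4x32
Op 3 fold_left: fold axis v@16; visible region now rows[12,16) x cols[0,16) = 4x16
Op 4 cut(2, 2): punch at orig (14,2); cuts so far [(14, 2)]; region rows[12,16) x cols[0,16) = 4x16
Unfold 1 (reflect across v@16): 2 holes -> [(14, 2), (14, 29)]
Unfold 2 (reflect across h@12): 4 holes -> [(9, 2), (9, 29), (14, 2), (14, 29)]
Unfold 3 (reflect across h@8): 8 holes -> [(1, 2), (1, 29), (6, 2), (6, 29), (9, 2), (9, 29), (14, 2), (14, 29)]

Answer: 8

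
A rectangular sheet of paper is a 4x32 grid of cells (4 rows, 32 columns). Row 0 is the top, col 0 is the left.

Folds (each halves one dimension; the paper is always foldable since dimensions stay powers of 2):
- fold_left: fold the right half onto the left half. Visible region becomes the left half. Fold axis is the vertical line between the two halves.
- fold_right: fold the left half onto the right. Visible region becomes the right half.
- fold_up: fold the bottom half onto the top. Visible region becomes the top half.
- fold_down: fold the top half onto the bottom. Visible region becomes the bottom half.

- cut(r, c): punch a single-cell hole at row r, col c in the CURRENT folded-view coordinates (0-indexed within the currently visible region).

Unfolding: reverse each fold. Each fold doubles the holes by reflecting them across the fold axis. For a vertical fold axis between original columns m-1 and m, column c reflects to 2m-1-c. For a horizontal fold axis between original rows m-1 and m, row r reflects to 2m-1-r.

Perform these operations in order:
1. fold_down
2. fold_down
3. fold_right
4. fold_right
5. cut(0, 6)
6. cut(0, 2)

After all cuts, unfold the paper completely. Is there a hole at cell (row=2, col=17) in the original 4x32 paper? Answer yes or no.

Op 1 fold_down: fold axis h@2; visible region now rows[2,4) x cols[0,32) = 2x32
Op 2 fold_down: fold axis h@3; visible region now rows[3,4) x cols[0,32) = 1x32
Op 3 fold_right: fold axis v@16; visible region now rows[3,4) x cols[16,32) = 1x16
Op 4 fold_right: fold axis v@24; visible region now rows[3,4) x cols[24,32) = 1x8
Op 5 cut(0, 6): punch at orig (3,30); cuts so far [(3, 30)]; region rows[3,4) x cols[24,32) = 1x8
Op 6 cut(0, 2): punch at orig (3,26); cuts so far [(3, 26), (3, 30)]; region rows[3,4) x cols[24,32) = 1x8
Unfold 1 (reflect across v@24): 4 holes -> [(3, 17), (3, 21), (3, 26), (3, 30)]
Unfold 2 (reflect across v@16): 8 holes -> [(3, 1), (3, 5), (3, 10), (3, 14), (3, 17), (3, 21), (3, 26), (3, 30)]
Unfold 3 (reflect across h@3): 16 holes -> [(2, 1), (2, 5), (2, 10), (2, 14), (2, 17), (2, 21), (2, 26), (2, 30), (3, 1), (3, 5), (3, 10), (3, 14), (3, 17), (3, 21), (3, 26), (3, 30)]
Unfold 4 (reflect across h@2): 32 holes -> [(0, 1), (0, 5), (0, 10), (0, 14), (0, 17), (0, 21), (0, 26), (0, 30), (1, 1), (1, 5), (1, 10), (1, 14), (1, 17), (1, 21), (1, 26), (1, 30), (2, 1), (2, 5), (2, 10), (2, 14), (2, 17), (2, 21), (2, 26), (2, 30), (3, 1), (3, 5), (3, 10), (3, 14), (3, 17), (3, 21), (3, 26), (3, 30)]
Holes: [(0, 1), (0, 5), (0, 10), (0, 14), (0, 17), (0, 21), (0, 26), (0, 30), (1, 1), (1, 5), (1, 10), (1, 14), (1, 17), (1, 21), (1, 26), (1, 30), (2, 1), (2, 5), (2, 10), (2, 14), (2, 17), (2, 21), (2, 26), (2, 30), (3, 1), (3, 5), (3, 10), (3, 14), (3, 17), (3, 21), (3, 26), (3, 30)]

Answer: yes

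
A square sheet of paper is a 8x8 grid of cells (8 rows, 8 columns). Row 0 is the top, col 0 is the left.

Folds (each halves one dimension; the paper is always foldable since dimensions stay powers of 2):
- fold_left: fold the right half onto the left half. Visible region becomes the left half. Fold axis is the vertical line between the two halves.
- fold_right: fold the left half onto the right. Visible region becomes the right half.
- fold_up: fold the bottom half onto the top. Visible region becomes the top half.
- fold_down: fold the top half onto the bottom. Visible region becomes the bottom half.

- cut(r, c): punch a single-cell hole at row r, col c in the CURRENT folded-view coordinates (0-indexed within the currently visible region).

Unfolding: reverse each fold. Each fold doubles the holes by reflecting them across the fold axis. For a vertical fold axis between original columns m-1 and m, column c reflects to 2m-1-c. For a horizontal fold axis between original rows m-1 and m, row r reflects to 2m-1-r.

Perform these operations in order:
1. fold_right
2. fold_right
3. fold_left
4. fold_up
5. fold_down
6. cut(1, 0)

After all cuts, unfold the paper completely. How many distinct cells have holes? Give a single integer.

Answer: 32

Derivation:
Op 1 fold_right: fold axis v@4; visible region now rows[0,8) x cols[4,8) = 8x4
Op 2 fold_right: fold axis v@6; visible region now rows[0,8) x cols[6,8) = 8x2
Op 3 fold_left: fold axis v@7; visible region now rows[0,8) x cols[6,7) = 8x1
Op 4 fold_up: fold axis h@4; visible region now rows[0,4) x cols[6,7) = 4x1
Op 5 fold_down: fold axis h@2; visible region now rows[2,4) x cols[6,7) = 2x1
Op 6 cut(1, 0): punch at orig (3,6); cuts so far [(3, 6)]; region rows[2,4) x cols[6,7) = 2x1
Unfold 1 (reflect across h@2): 2 holes -> [(0, 6), (3, 6)]
Unfold 2 (reflect across h@4): 4 holes -> [(0, 6), (3, 6), (4, 6), (7, 6)]
Unfold 3 (reflect across v@7): 8 holes -> [(0, 6), (0, 7), (3, 6), (3, 7), (4, 6), (4, 7), (7, 6), (7, 7)]
Unfold 4 (reflect across v@6): 16 holes -> [(0, 4), (0, 5), (0, 6), (0, 7), (3, 4), (3, 5), (3, 6), (3, 7), (4, 4), (4, 5), (4, 6), (4, 7), (7, 4), (7, 5), (7, 6), (7, 7)]
Unfold 5 (reflect across v@4): 32 holes -> [(0, 0), (0, 1), (0, 2), (0, 3), (0, 4), (0, 5), (0, 6), (0, 7), (3, 0), (3, 1), (3, 2), (3, 3), (3, 4), (3, 5), (3, 6), (3, 7), (4, 0), (4, 1), (4, 2), (4, 3), (4, 4), (4, 5), (4, 6), (4, 7), (7, 0), (7, 1), (7, 2), (7, 3), (7, 4), (7, 5), (7, 6), (7, 7)]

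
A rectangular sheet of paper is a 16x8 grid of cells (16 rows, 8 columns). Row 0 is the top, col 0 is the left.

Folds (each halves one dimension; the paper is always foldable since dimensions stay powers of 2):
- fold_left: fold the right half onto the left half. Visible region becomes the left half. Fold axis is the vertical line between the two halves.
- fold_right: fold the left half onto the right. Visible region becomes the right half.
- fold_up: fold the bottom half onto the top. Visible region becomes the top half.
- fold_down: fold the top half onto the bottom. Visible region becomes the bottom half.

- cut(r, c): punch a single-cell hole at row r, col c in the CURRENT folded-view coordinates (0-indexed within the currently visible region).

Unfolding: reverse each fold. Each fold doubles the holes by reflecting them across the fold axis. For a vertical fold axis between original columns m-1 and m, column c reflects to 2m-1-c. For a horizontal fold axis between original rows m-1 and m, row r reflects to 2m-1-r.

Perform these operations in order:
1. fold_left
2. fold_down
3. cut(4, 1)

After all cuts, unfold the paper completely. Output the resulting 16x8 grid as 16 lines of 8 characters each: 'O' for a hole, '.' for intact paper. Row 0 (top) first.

Answer: ........
........
........
.O....O.
........
........
........
........
........
........
........
........
.O....O.
........
........
........

Derivation:
Op 1 fold_left: fold axis v@4; visible region now rows[0,16) x cols[0,4) = 16x4
Op 2 fold_down: fold axis h@8; visible region now rows[8,16) x cols[0,4) = 8x4
Op 3 cut(4, 1): punch at orig (12,1); cuts so far [(12, 1)]; region rows[8,16) x cols[0,4) = 8x4
Unfold 1 (reflect across h@8): 2 holes -> [(3, 1), (12, 1)]
Unfold 2 (reflect across v@4): 4 holes -> [(3, 1), (3, 6), (12, 1), (12, 6)]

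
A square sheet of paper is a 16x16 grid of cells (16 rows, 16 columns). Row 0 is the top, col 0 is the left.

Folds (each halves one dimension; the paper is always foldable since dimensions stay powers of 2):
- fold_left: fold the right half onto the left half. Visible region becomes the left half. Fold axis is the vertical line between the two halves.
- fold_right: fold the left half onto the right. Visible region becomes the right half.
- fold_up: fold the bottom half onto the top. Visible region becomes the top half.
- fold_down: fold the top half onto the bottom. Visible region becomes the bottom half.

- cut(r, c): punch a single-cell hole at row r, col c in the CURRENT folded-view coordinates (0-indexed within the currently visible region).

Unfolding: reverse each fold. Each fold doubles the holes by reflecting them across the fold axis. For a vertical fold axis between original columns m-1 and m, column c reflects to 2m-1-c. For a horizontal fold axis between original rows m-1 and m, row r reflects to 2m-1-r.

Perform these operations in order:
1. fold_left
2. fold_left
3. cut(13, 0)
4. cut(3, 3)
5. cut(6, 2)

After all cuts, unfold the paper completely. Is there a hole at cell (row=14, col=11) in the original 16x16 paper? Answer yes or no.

Op 1 fold_left: fold axis v@8; visible region now rows[0,16) x cols[0,8) = 16x8
Op 2 fold_left: fold axis v@4; visible region now rows[0,16) x cols[0,4) = 16x4
Op 3 cut(13, 0): punch at orig (13,0); cuts so far [(13, 0)]; region rows[0,16) x cols[0,4) = 16x4
Op 4 cut(3, 3): punch at orig (3,3); cuts so far [(3, 3), (13, 0)]; region rows[0,16) x cols[0,4) = 16x4
Op 5 cut(6, 2): punch at orig (6,2); cuts so far [(3, 3), (6, 2), (13, 0)]; region rows[0,16) x cols[0,4) = 16x4
Unfold 1 (reflect across v@4): 6 holes -> [(3, 3), (3, 4), (6, 2), (6, 5), (13, 0), (13, 7)]
Unfold 2 (reflect across v@8): 12 holes -> [(3, 3), (3, 4), (3, 11), (3, 12), (6, 2), (6, 5), (6, 10), (6, 13), (13, 0), (13, 7), (13, 8), (13, 15)]
Holes: [(3, 3), (3, 4), (3, 11), (3, 12), (6, 2), (6, 5), (6, 10), (6, 13), (13, 0), (13, 7), (13, 8), (13, 15)]

Answer: no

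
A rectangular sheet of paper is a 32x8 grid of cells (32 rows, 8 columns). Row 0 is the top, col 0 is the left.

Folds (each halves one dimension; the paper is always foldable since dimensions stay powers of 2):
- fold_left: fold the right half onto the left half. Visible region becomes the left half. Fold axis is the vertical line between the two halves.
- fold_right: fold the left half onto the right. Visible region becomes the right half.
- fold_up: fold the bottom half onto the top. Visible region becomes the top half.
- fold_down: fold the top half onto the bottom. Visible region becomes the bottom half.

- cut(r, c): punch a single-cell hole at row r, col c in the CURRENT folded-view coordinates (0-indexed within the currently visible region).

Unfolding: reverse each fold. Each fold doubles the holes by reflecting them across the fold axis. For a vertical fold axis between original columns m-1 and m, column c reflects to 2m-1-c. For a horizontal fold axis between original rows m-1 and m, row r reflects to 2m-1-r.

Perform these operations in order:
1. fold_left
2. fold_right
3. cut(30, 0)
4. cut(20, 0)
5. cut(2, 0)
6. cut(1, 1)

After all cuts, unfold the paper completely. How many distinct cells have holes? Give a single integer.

Op 1 fold_left: fold axis v@4; visible region now rows[0,32) x cols[0,4) = 32x4
Op 2 fold_right: fold axis v@2; visible region now rows[0,32) x cols[2,4) = 32x2
Op 3 cut(30, 0): punch at orig (30,2); cuts so far [(30, 2)]; region rows[0,32) x cols[2,4) = 32x2
Op 4 cut(20, 0): punch at orig (20,2); cuts so far [(20, 2), (30, 2)]; region rows[0,32) x cols[2,4) = 32x2
Op 5 cut(2, 0): punch at orig (2,2); cuts so far [(2, 2), (20, 2), (30, 2)]; region rows[0,32) x cols[2,4) = 32x2
Op 6 cut(1, 1): punch at orig (1,3); cuts so far [(1, 3), (2, 2), (20, 2), (30, 2)]; region rows[0,32) x cols[2,4) = 32x2
Unfold 1 (reflect across v@2): 8 holes -> [(1, 0), (1, 3), (2, 1), (2, 2), (20, 1), (20, 2), (30, 1), (30, 2)]
Unfold 2 (reflect across v@4): 16 holes -> [(1, 0), (1, 3), (1, 4), (1, 7), (2, 1), (2, 2), (2, 5), (2, 6), (20, 1), (20, 2), (20, 5), (20, 6), (30, 1), (30, 2), (30, 5), (30, 6)]

Answer: 16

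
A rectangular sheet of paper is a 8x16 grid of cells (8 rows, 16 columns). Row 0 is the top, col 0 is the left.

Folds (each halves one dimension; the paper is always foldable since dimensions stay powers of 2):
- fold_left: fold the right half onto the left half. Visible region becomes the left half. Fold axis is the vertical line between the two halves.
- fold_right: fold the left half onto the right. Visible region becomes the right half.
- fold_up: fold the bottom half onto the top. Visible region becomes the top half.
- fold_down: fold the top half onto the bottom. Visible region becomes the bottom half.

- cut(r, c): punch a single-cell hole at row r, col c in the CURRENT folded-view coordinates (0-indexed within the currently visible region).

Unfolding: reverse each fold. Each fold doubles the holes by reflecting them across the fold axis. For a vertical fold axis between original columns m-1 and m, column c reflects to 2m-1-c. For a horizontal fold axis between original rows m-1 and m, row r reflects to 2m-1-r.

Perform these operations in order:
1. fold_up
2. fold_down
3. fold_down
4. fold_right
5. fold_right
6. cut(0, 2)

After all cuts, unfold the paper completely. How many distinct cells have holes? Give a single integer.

Answer: 32

Derivation:
Op 1 fold_up: fold axis h@4; visible region now rows[0,4) x cols[0,16) = 4x16
Op 2 fold_down: fold axis h@2; visible region now rows[2,4) x cols[0,16) = 2x16
Op 3 fold_down: fold axis h@3; visible region now rows[3,4) x cols[0,16) = 1x16
Op 4 fold_right: fold axis v@8; visible region now rows[3,4) x cols[8,16) = 1x8
Op 5 fold_right: fold axis v@12; visible region now rows[3,4) x cols[12,16) = 1x4
Op 6 cut(0, 2): punch at orig (3,14); cuts so far [(3, 14)]; region rows[3,4) x cols[12,16) = 1x4
Unfold 1 (reflect across v@12): 2 holes -> [(3, 9), (3, 14)]
Unfold 2 (reflect across v@8): 4 holes -> [(3, 1), (3, 6), (3, 9), (3, 14)]
Unfold 3 (reflect across h@3): 8 holes -> [(2, 1), (2, 6), (2, 9), (2, 14), (3, 1), (3, 6), (3, 9), (3, 14)]
Unfold 4 (reflect across h@2): 16 holes -> [(0, 1), (0, 6), (0, 9), (0, 14), (1, 1), (1, 6), (1, 9), (1, 14), (2, 1), (2, 6), (2, 9), (2, 14), (3, 1), (3, 6), (3, 9), (3, 14)]
Unfold 5 (reflect across h@4): 32 holes -> [(0, 1), (0, 6), (0, 9), (0, 14), (1, 1), (1, 6), (1, 9), (1, 14), (2, 1), (2, 6), (2, 9), (2, 14), (3, 1), (3, 6), (3, 9), (3, 14), (4, 1), (4, 6), (4, 9), (4, 14), (5, 1), (5, 6), (5, 9), (5, 14), (6, 1), (6, 6), (6, 9), (6, 14), (7, 1), (7, 6), (7, 9), (7, 14)]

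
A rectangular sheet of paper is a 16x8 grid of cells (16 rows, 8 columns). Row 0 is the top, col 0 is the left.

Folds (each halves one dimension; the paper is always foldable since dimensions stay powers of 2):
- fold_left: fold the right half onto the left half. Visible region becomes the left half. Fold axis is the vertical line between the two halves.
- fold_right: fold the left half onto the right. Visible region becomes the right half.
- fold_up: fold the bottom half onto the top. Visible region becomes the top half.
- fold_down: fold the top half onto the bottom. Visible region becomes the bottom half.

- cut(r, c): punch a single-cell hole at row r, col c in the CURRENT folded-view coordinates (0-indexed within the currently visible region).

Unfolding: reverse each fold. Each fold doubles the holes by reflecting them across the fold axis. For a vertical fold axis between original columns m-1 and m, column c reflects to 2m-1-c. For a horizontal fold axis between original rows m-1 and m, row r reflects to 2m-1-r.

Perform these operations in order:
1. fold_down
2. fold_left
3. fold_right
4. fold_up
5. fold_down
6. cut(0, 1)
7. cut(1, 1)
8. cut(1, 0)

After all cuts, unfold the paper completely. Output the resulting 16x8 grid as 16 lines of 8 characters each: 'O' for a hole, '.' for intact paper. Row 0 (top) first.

Answer: OOOOOOOO
O..OO..O
O..OO..O
OOOOOOOO
OOOOOOOO
O..OO..O
O..OO..O
OOOOOOOO
OOOOOOOO
O..OO..O
O..OO..O
OOOOOOOO
OOOOOOOO
O..OO..O
O..OO..O
OOOOOOOO

Derivation:
Op 1 fold_down: fold axis h@8; visible region now rows[8,16) x cols[0,8) = 8x8
Op 2 fold_left: fold axis v@4; visible region now rows[8,16) x cols[0,4) = 8x4
Op 3 fold_right: fold axis v@2; visible region now rows[8,16) x cols[2,4) = 8x2
Op 4 fold_up: fold axis h@12; visible region now rows[8,12) x cols[2,4) = 4x2
Op 5 fold_down: fold axis h@10; visible region now rows[10,12) x cols[2,4) = 2x2
Op 6 cut(0, 1): punch at orig (10,3); cuts so far [(10, 3)]; region rows[10,12) x cols[2,4) = 2x2
Op 7 cut(1, 1): punch at orig (11,3); cuts so far [(10, 3), (11, 3)]; region rows[10,12) x cols[2,4) = 2x2
Op 8 cut(1, 0): punch at orig (11,2); cuts so far [(10, 3), (11, 2), (11, 3)]; region rows[10,12) x cols[2,4) = 2x2
Unfold 1 (reflect across h@10): 6 holes -> [(8, 2), (8, 3), (9, 3), (10, 3), (11, 2), (11, 3)]
Unfold 2 (reflect across h@12): 12 holes -> [(8, 2), (8, 3), (9, 3), (10, 3), (11, 2), (11, 3), (12, 2), (12, 3), (13, 3), (14, 3), (15, 2), (15, 3)]
Unfold 3 (reflect across v@2): 24 holes -> [(8, 0), (8, 1), (8, 2), (8, 3), (9, 0), (9, 3), (10, 0), (10, 3), (11, 0), (11, 1), (11, 2), (11, 3), (12, 0), (12, 1), (12, 2), (12, 3), (13, 0), (13, 3), (14, 0), (14, 3), (15, 0), (15, 1), (15, 2), (15, 3)]
Unfold 4 (reflect across v@4): 48 holes -> [(8, 0), (8, 1), (8, 2), (8, 3), (8, 4), (8, 5), (8, 6), (8, 7), (9, 0), (9, 3), (9, 4), (9, 7), (10, 0), (10, 3), (10, 4), (10, 7), (11, 0), (11, 1), (11, 2), (11, 3), (11, 4), (11, 5), (11, 6), (11, 7), (12, 0), (12, 1), (12, 2), (12, 3), (12, 4), (12, 5), (12, 6), (12, 7), (13, 0), (13, 3), (13, 4), (13, 7), (14, 0), (14, 3), (14, 4), (14, 7), (15, 0), (15, 1), (15, 2), (15, 3), (15, 4), (15, 5), (15, 6), (15, 7)]
Unfold 5 (reflect across h@8): 96 holes -> [(0, 0), (0, 1), (0, 2), (0, 3), (0, 4), (0, 5), (0, 6), (0, 7), (1, 0), (1, 3), (1, 4), (1, 7), (2, 0), (2, 3), (2, 4), (2, 7), (3, 0), (3, 1), (3, 2), (3, 3), (3, 4), (3, 5), (3, 6), (3, 7), (4, 0), (4, 1), (4, 2), (4, 3), (4, 4), (4, 5), (4, 6), (4, 7), (5, 0), (5, 3), (5, 4), (5, 7), (6, 0), (6, 3), (6, 4), (6, 7), (7, 0), (7, 1), (7, 2), (7, 3), (7, 4), (7, 5), (7, 6), (7, 7), (8, 0), (8, 1), (8, 2), (8, 3), (8, 4), (8, 5), (8, 6), (8, 7), (9, 0), (9, 3), (9, 4), (9, 7), (10, 0), (10, 3), (10, 4), (10, 7), (11, 0), (11, 1), (11, 2), (11, 3), (11, 4), (11, 5), (11, 6), (11, 7), (12, 0), (12, 1), (12, 2), (12, 3), (12, 4), (12, 5), (12, 6), (12, 7), (13, 0), (13, 3), (13, 4), (13, 7), (14, 0), (14, 3), (14, 4), (14, 7), (15, 0), (15, 1), (15, 2), (15, 3), (15, 4), (15, 5), (15, 6), (15, 7)]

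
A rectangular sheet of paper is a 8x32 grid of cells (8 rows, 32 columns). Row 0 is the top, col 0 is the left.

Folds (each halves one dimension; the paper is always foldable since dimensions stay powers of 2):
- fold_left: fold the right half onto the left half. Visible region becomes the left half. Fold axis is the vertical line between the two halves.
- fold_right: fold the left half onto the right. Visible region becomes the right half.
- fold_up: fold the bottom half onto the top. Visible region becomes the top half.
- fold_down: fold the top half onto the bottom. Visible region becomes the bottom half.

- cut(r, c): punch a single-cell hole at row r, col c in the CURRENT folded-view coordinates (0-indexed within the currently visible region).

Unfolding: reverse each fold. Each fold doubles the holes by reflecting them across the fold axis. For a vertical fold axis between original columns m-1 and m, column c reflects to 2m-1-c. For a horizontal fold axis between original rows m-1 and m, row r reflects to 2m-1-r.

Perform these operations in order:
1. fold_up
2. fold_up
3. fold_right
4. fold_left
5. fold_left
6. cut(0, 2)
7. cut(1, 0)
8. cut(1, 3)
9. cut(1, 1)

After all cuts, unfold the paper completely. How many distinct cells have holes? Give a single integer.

Answer: 128

Derivation:
Op 1 fold_up: fold axis h@4; visible region now rows[0,4) x cols[0,32) = 4x32
Op 2 fold_up: fold axis h@2; visible region now rows[0,2) x cols[0,32) = 2x32
Op 3 fold_right: fold axis v@16; visible region now rows[0,2) x cols[16,32) = 2x16
Op 4 fold_left: fold axis v@24; visible region now rows[0,2) x cols[16,24) = 2x8
Op 5 fold_left: fold axis v@20; visible region now rows[0,2) x cols[16,20) = 2x4
Op 6 cut(0, 2): punch at orig (0,18); cuts so far [(0, 18)]; region rows[0,2) x cols[16,20) = 2x4
Op 7 cut(1, 0): punch at orig (1,16); cuts so far [(0, 18), (1, 16)]; region rows[0,2) x cols[16,20) = 2x4
Op 8 cut(1, 3): punch at orig (1,19); cuts so far [(0, 18), (1, 16), (1, 19)]; region rows[0,2) x cols[16,20) = 2x4
Op 9 cut(1, 1): punch at orig (1,17); cuts so far [(0, 18), (1, 16), (1, 17), (1, 19)]; region rows[0,2) x cols[16,20) = 2x4
Unfold 1 (reflect across v@20): 8 holes -> [(0, 18), (0, 21), (1, 16), (1, 17), (1, 19), (1, 20), (1, 22), (1, 23)]
Unfold 2 (reflect across v@24): 16 holes -> [(0, 18), (0, 21), (0, 26), (0, 29), (1, 16), (1, 17), (1, 19), (1, 20), (1, 22), (1, 23), (1, 24), (1, 25), (1, 27), (1, 28), (1, 30), (1, 31)]
Unfold 3 (reflect across v@16): 32 holes -> [(0, 2), (0, 5), (0, 10), (0, 13), (0, 18), (0, 21), (0, 26), (0, 29), (1, 0), (1, 1), (1, 3), (1, 4), (1, 6), (1, 7), (1, 8), (1, 9), (1, 11), (1, 12), (1, 14), (1, 15), (1, 16), (1, 17), (1, 19), (1, 20), (1, 22), (1, 23), (1, 24), (1, 25), (1, 27), (1, 28), (1, 30), (1, 31)]
Unfold 4 (reflect across h@2): 64 holes -> [(0, 2), (0, 5), (0, 10), (0, 13), (0, 18), (0, 21), (0, 26), (0, 29), (1, 0), (1, 1), (1, 3), (1, 4), (1, 6), (1, 7), (1, 8), (1, 9), (1, 11), (1, 12), (1, 14), (1, 15), (1, 16), (1, 17), (1, 19), (1, 20), (1, 22), (1, 23), (1, 24), (1, 25), (1, 27), (1, 28), (1, 30), (1, 31), (2, 0), (2, 1), (2, 3), (2, 4), (2, 6), (2, 7), (2, 8), (2, 9), (2, 11), (2, 12), (2, 14), (2, 15), (2, 16), (2, 17), (2, 19), (2, 20), (2, 22), (2, 23), (2, 24), (2, 25), (2, 27), (2, 28), (2, 30), (2, 31), (3, 2), (3, 5), (3, 10), (3, 13), (3, 18), (3, 21), (3, 26), (3, 29)]
Unfold 5 (reflect across h@4): 128 holes -> [(0, 2), (0, 5), (0, 10), (0, 13), (0, 18), (0, 21), (0, 26), (0, 29), (1, 0), (1, 1), (1, 3), (1, 4), (1, 6), (1, 7), (1, 8), (1, 9), (1, 11), (1, 12), (1, 14), (1, 15), (1, 16), (1, 17), (1, 19), (1, 20), (1, 22), (1, 23), (1, 24), (1, 25), (1, 27), (1, 28), (1, 30), (1, 31), (2, 0), (2, 1), (2, 3), (2, 4), (2, 6), (2, 7), (2, 8), (2, 9), (2, 11), (2, 12), (2, 14), (2, 15), (2, 16), (2, 17), (2, 19), (2, 20), (2, 22), (2, 23), (2, 24), (2, 25), (2, 27), (2, 28), (2, 30), (2, 31), (3, 2), (3, 5), (3, 10), (3, 13), (3, 18), (3, 21), (3, 26), (3, 29), (4, 2), (4, 5), (4, 10), (4, 13), (4, 18), (4, 21), (4, 26), (4, 29), (5, 0), (5, 1), (5, 3), (5, 4), (5, 6), (5, 7), (5, 8), (5, 9), (5, 11), (5, 12), (5, 14), (5, 15), (5, 16), (5, 17), (5, 19), (5, 20), (5, 22), (5, 23), (5, 24), (5, 25), (5, 27), (5, 28), (5, 30), (5, 31), (6, 0), (6, 1), (6, 3), (6, 4), (6, 6), (6, 7), (6, 8), (6, 9), (6, 11), (6, 12), (6, 14), (6, 15), (6, 16), (6, 17), (6, 19), (6, 20), (6, 22), (6, 23), (6, 24), (6, 25), (6, 27), (6, 28), (6, 30), (6, 31), (7, 2), (7, 5), (7, 10), (7, 13), (7, 18), (7, 21), (7, 26), (7, 29)]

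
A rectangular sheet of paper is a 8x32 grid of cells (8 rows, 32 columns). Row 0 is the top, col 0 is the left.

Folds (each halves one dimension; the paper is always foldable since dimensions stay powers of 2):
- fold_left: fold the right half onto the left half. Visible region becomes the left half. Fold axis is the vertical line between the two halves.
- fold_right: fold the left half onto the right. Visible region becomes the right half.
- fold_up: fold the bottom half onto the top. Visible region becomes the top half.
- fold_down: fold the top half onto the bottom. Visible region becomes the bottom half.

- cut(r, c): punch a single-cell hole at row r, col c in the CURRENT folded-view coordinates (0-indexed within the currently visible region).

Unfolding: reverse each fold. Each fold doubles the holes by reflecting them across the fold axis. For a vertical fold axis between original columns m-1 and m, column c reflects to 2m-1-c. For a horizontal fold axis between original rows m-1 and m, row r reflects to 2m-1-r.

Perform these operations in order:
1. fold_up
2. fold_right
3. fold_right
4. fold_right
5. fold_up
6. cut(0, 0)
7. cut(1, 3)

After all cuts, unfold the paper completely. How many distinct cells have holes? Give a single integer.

Op 1 fold_up: fold axis h@4; visible region now rows[0,4) x cols[0,32) = 4x32
Op 2 fold_right: fold axis v@16; visible region now rows[0,4) x cols[16,32) = 4x16
Op 3 fold_right: fold axis v@24; visible region now rows[0,4) x cols[24,32) = 4x8
Op 4 fold_right: fold axis v@28; visible region now rows[0,4) x cols[28,32) = 4x4
Op 5 fold_up: fold axis h@2; visible region now rows[0,2) x cols[28,32) = 2x4
Op 6 cut(0, 0): punch at orig (0,28); cuts so far [(0, 28)]; region rows[0,2) x cols[28,32) = 2x4
Op 7 cut(1, 3): punch at orig (1,31); cuts so far [(0, 28), (1, 31)]; region rows[0,2) x cols[28,32) = 2x4
Unfold 1 (reflect across h@2): 4 holes -> [(0, 28), (1, 31), (2, 31), (3, 28)]
Unfold 2 (reflect across v@28): 8 holes -> [(0, 27), (0, 28), (1, 24), (1, 31), (2, 24), (2, 31), (3, 27), (3, 28)]
Unfold 3 (reflect across v@24): 16 holes -> [(0, 19), (0, 20), (0, 27), (0, 28), (1, 16), (1, 23), (1, 24), (1, 31), (2, 16), (2, 23), (2, 24), (2, 31), (3, 19), (3, 20), (3, 27), (3, 28)]
Unfold 4 (reflect across v@16): 32 holes -> [(0, 3), (0, 4), (0, 11), (0, 12), (0, 19), (0, 20), (0, 27), (0, 28), (1, 0), (1, 7), (1, 8), (1, 15), (1, 16), (1, 23), (1, 24), (1, 31), (2, 0), (2, 7), (2, 8), (2, 15), (2, 16), (2, 23), (2, 24), (2, 31), (3, 3), (3, 4), (3, 11), (3, 12), (3, 19), (3, 20), (3, 27), (3, 28)]
Unfold 5 (reflect across h@4): 64 holes -> [(0, 3), (0, 4), (0, 11), (0, 12), (0, 19), (0, 20), (0, 27), (0, 28), (1, 0), (1, 7), (1, 8), (1, 15), (1, 16), (1, 23), (1, 24), (1, 31), (2, 0), (2, 7), (2, 8), (2, 15), (2, 16), (2, 23), (2, 24), (2, 31), (3, 3), (3, 4), (3, 11), (3, 12), (3, 19), (3, 20), (3, 27), (3, 28), (4, 3), (4, 4), (4, 11), (4, 12), (4, 19), (4, 20), (4, 27), (4, 28), (5, 0), (5, 7), (5, 8), (5, 15), (5, 16), (5, 23), (5, 24), (5, 31), (6, 0), (6, 7), (6, 8), (6, 15), (6, 16), (6, 23), (6, 24), (6, 31), (7, 3), (7, 4), (7, 11), (7, 12), (7, 19), (7, 20), (7, 27), (7, 28)]

Answer: 64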